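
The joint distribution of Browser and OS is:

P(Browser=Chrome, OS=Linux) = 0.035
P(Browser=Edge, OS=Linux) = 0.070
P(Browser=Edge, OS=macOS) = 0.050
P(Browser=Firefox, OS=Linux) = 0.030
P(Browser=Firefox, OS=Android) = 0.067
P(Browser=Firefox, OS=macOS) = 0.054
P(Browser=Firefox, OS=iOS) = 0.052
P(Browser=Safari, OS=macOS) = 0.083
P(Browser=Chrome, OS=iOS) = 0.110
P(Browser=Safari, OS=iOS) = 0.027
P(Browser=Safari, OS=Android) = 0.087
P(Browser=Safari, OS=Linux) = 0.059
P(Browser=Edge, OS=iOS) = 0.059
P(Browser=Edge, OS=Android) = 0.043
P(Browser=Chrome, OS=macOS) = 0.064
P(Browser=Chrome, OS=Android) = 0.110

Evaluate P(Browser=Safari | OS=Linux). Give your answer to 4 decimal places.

0.3041

P(OS=Linux) = 0.035 + 0.030 + 0.059 + 0.070 = 0.194.
P(Browser=Safari | OS=Linux) = 0.059/0.194 = 0.3041.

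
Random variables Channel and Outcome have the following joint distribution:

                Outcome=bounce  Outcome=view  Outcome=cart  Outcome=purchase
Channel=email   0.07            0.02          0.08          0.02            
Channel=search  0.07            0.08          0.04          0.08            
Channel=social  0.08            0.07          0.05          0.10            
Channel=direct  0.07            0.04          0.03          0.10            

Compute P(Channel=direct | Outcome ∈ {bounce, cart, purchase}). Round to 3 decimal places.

P(Outcome=bounce) = 0.07 + 0.07 + 0.08 + 0.07 = 0.29.
P(Outcome=cart) = 0.08 + 0.04 + 0.05 + 0.03 = 0.20.
P(Outcome=purchase) = 0.02 + 0.08 + 0.10 + 0.10 = 0.30.
P(Outcome ∈ {bounce, cart, purchase}) = 0.29 + 0.20 + 0.30 = 0.79; P(Channel=direct, Outcome ∈ {bounce, cart, purchase}) = 0.07 + 0.03 + 0.10 = 0.20.
P(Channel=direct | Outcome ∈ {bounce, cart, purchase}) = 0.20/0.79 = 0.253.

0.253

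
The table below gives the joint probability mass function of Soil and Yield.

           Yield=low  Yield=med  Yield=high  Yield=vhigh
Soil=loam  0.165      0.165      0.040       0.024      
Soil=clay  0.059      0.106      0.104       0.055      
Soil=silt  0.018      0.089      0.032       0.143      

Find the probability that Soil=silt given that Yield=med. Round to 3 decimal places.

P(Yield=med) = 0.165 + 0.106 + 0.089 = 0.360.
P(Soil=silt | Yield=med) = 0.089/0.360 = 0.247.

0.247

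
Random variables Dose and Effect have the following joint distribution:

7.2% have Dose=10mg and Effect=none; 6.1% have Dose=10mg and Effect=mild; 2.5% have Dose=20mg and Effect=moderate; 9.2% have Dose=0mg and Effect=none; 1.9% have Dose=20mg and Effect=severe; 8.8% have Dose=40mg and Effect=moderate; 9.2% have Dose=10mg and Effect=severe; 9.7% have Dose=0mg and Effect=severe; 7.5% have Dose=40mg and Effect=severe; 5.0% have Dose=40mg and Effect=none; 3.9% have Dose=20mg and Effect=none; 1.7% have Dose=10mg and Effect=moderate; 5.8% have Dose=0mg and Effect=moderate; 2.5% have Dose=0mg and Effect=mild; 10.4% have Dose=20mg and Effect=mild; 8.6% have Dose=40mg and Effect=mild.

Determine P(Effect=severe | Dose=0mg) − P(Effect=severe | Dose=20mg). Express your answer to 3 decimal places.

0.255

P(Dose=0mg) = 0.092 + 0.025 + 0.058 + 0.097 = 0.272; P(Effect=severe | Dose=0mg) = 0.097/0.272 = 0.3566.
P(Dose=20mg) = 0.039 + 0.104 + 0.025 + 0.019 = 0.187; P(Effect=severe | Dose=20mg) = 0.019/0.187 = 0.1016.
Difference = 0.255.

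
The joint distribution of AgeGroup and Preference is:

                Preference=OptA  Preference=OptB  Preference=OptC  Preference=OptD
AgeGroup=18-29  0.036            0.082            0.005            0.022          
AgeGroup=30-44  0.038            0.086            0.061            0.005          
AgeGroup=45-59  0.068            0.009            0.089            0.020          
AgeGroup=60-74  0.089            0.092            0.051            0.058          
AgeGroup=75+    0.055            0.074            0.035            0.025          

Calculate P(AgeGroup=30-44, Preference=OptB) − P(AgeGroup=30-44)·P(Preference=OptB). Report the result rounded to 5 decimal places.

0.02083

P(AgeGroup=30-44) = 0.038 + 0.086 + 0.061 + 0.005 = 0.190.
P(Preference=OptB) = 0.082 + 0.086 + 0.009 + 0.092 + 0.074 = 0.343.
P(AgeGroup=30-44, Preference=OptB) − P(AgeGroup=30-44)P(Preference=OptB) = 0.086 − 0.190×0.343 = 0.02083.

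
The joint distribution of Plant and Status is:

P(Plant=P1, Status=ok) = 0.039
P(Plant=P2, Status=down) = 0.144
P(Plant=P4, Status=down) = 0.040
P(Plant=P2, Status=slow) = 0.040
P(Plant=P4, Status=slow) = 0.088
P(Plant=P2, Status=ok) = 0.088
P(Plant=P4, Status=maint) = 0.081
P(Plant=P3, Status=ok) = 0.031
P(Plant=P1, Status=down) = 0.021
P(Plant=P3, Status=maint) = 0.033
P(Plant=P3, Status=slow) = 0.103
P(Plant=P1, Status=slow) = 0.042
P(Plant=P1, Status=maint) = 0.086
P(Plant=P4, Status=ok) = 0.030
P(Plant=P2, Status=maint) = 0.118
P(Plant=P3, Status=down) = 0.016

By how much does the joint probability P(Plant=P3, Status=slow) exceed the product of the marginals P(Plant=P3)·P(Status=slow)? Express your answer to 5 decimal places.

0.05304

P(Plant=P3) = 0.031 + 0.103 + 0.016 + 0.033 = 0.183.
P(Status=slow) = 0.042 + 0.040 + 0.103 + 0.088 = 0.273.
P(Plant=P3, Status=slow) − P(Plant=P3)P(Status=slow) = 0.103 − 0.183×0.273 = 0.05304.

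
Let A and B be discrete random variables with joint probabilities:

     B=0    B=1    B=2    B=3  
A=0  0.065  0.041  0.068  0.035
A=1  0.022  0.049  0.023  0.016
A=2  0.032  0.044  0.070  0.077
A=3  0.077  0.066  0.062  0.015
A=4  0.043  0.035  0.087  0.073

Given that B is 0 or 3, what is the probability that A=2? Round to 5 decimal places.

0.23956

P(B=0) = 0.065 + 0.022 + 0.032 + 0.077 + 0.043 = 0.239.
P(B=3) = 0.035 + 0.016 + 0.077 + 0.015 + 0.073 = 0.216.
P(B ∈ {0, 3}) = 0.239 + 0.216 = 0.455; P(A=2, B ∈ {0, 3}) = 0.032 + 0.077 = 0.109.
P(A=2 | B ∈ {0, 3}) = 0.109/0.455 = 0.23956.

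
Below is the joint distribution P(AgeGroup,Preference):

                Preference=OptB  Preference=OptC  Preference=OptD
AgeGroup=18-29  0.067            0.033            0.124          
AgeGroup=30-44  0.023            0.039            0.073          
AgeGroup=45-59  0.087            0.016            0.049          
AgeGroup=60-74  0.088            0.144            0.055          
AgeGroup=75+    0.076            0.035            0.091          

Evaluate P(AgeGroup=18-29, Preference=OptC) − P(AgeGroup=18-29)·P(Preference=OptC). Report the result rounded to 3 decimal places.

P(AgeGroup=18-29) = 0.067 + 0.033 + 0.124 = 0.224.
P(Preference=OptC) = 0.033 + 0.039 + 0.016 + 0.144 + 0.035 = 0.267.
P(AgeGroup=18-29, Preference=OptC) − P(AgeGroup=18-29)P(Preference=OptC) = 0.033 − 0.224×0.267 = -0.027.

-0.027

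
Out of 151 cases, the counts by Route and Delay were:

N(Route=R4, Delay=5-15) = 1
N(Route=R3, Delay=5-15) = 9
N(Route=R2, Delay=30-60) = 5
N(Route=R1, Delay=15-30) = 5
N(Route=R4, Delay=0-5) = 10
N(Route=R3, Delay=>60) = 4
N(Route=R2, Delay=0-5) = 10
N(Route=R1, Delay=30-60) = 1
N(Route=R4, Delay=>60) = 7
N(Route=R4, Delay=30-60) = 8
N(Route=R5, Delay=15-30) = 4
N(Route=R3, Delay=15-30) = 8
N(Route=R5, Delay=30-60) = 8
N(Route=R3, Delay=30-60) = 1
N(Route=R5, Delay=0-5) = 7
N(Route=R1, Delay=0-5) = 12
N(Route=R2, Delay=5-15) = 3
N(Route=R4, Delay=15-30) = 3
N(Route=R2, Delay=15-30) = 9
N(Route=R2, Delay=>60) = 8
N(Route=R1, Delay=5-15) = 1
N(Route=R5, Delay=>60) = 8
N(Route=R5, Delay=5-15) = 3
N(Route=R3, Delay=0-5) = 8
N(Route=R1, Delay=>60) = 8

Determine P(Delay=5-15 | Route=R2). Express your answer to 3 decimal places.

0.086

Total with Route=R2: 10 + 3 + 9 + 5 + 8 = 35.
P(Delay=5-15 | Route=R2) = 3/35 = 0.086.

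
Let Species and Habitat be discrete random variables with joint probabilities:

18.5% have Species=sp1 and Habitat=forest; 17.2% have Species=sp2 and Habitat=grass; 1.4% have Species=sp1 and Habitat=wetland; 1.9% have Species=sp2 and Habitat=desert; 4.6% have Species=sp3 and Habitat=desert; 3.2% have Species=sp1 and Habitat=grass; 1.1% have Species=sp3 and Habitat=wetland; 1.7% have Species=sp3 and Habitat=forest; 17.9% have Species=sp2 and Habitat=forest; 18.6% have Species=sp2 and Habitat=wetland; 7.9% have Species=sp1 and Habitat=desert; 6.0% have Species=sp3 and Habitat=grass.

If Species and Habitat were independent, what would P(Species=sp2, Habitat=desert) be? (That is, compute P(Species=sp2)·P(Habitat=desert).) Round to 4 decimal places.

0.0801

P(Species=sp2) = 0.179 + 0.172 + 0.186 + 0.019 = 0.556.
P(Habitat=desert) = 0.079 + 0.019 + 0.046 = 0.144.
Product: 0.556 × 0.144 = 0.0801.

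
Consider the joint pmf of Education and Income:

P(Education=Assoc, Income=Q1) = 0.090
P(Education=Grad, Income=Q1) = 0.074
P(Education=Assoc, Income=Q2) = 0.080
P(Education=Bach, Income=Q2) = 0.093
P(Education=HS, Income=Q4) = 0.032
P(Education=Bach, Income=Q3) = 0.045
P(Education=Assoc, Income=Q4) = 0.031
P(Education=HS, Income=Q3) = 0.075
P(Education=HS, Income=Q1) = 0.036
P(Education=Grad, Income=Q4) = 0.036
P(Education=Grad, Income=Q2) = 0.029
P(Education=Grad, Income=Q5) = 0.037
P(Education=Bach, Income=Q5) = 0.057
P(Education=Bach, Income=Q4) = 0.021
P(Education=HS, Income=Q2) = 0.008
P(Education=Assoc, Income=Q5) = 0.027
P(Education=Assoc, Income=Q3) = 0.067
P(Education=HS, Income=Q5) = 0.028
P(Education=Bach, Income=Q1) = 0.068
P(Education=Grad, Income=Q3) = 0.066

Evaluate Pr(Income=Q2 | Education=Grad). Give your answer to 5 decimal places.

0.11983

P(Education=Grad) = 0.074 + 0.029 + 0.066 + 0.036 + 0.037 = 0.242.
P(Income=Q2 | Education=Grad) = 0.029/0.242 = 0.11983.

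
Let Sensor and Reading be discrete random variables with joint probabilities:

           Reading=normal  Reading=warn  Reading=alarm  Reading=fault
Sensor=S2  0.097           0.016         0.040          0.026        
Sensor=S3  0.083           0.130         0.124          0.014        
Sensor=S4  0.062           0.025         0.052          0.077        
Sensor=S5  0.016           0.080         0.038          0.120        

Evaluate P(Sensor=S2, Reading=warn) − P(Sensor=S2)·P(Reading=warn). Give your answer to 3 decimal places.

-0.029

P(Sensor=S2) = 0.097 + 0.016 + 0.040 + 0.026 = 0.179.
P(Reading=warn) = 0.016 + 0.130 + 0.025 + 0.080 = 0.251.
P(Sensor=S2, Reading=warn) − P(Sensor=S2)P(Reading=warn) = 0.016 − 0.179×0.251 = -0.029.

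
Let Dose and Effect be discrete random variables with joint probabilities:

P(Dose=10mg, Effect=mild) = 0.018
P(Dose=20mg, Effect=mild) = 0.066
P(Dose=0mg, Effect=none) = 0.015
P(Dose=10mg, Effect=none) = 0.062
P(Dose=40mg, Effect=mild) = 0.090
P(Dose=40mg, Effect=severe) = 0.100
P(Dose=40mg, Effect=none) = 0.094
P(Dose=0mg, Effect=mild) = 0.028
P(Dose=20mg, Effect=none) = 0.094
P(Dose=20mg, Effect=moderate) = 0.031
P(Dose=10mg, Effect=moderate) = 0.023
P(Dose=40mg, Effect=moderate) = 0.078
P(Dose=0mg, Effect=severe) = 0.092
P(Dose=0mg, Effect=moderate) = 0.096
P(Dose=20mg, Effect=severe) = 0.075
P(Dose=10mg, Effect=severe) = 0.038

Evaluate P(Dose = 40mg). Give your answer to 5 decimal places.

0.36200

P(Dose=40mg) = 0.094 + 0.090 + 0.078 + 0.100 = 0.362.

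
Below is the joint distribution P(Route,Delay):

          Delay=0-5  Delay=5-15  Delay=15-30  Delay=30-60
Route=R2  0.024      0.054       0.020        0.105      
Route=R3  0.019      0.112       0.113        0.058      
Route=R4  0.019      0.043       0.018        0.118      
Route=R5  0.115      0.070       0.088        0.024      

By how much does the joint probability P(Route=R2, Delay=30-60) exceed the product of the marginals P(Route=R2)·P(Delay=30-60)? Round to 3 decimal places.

P(Route=R2) = 0.024 + 0.054 + 0.020 + 0.105 = 0.203.
P(Delay=30-60) = 0.105 + 0.058 + 0.118 + 0.024 = 0.305.
P(Route=R2, Delay=30-60) − P(Route=R2)P(Delay=30-60) = 0.105 − 0.203×0.305 = 0.043.

0.043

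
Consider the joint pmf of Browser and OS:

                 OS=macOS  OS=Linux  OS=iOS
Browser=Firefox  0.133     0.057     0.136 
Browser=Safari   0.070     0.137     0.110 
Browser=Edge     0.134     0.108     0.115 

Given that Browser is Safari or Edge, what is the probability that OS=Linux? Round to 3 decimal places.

0.364

P(Browser=Safari) = 0.070 + 0.137 + 0.110 = 0.317.
P(Browser=Edge) = 0.134 + 0.108 + 0.115 = 0.357.
P(Browser ∈ {Safari, Edge}) = 0.317 + 0.357 = 0.674; P(OS=Linux, Browser ∈ {Safari, Edge}) = 0.137 + 0.108 = 0.245.
P(OS=Linux | Browser ∈ {Safari, Edge}) = 0.245/0.674 = 0.364.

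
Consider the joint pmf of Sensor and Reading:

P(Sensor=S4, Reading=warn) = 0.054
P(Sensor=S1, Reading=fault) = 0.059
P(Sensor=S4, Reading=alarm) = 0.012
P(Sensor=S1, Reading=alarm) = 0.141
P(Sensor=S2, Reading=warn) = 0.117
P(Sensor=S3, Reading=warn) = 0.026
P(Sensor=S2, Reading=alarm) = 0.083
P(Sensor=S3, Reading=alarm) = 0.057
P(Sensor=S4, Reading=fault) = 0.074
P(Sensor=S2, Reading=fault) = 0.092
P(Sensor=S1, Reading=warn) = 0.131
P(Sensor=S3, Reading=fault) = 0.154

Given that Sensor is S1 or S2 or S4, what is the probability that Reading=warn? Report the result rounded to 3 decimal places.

0.396

P(Sensor=S1) = 0.131 + 0.141 + 0.059 = 0.331.
P(Sensor=S2) = 0.117 + 0.083 + 0.092 = 0.292.
P(Sensor=S4) = 0.054 + 0.012 + 0.074 = 0.140.
P(Sensor ∈ {S1, S2, S4}) = 0.331 + 0.292 + 0.140 = 0.763; P(Reading=warn, Sensor ∈ {S1, S2, S4}) = 0.131 + 0.117 + 0.054 = 0.302.
P(Reading=warn | Sensor ∈ {S1, S2, S4}) = 0.302/0.763 = 0.396.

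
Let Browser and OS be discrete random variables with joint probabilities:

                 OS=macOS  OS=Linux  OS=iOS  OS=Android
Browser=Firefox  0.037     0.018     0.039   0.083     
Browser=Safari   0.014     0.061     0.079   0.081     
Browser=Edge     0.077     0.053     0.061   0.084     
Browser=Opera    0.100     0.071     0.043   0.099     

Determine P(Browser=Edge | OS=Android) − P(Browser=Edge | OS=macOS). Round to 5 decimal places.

P(OS=Android) = 0.083 + 0.081 + 0.084 + 0.099 = 0.347; P(Browser=Edge | OS=Android) = 0.084/0.347 = 0.242075.
P(OS=macOS) = 0.037 + 0.014 + 0.077 + 0.100 = 0.228; P(Browser=Edge | OS=macOS) = 0.077/0.228 = 0.337719.
Difference = -0.09564.

-0.09564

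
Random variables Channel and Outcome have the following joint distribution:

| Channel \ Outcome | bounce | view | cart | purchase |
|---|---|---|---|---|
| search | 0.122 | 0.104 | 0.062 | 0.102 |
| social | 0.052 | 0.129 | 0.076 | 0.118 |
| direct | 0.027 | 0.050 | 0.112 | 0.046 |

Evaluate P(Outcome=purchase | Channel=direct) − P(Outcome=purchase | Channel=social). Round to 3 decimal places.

-0.119

P(Channel=direct) = 0.027 + 0.050 + 0.112 + 0.046 = 0.235; P(Outcome=purchase | Channel=direct) = 0.046/0.235 = 0.1957.
P(Channel=social) = 0.052 + 0.129 + 0.076 + 0.118 = 0.375; P(Outcome=purchase | Channel=social) = 0.118/0.375 = 0.3147.
Difference = -0.119.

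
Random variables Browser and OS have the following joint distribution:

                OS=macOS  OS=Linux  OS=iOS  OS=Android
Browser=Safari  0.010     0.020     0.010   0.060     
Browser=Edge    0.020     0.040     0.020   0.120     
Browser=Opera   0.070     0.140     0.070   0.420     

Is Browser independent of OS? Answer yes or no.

Every cell satisfies P(Browser,OS) = P(Browser)·P(OS). For instance P(Browser=Opera) = 0.700, P(OS=macOS) = 0.100, and 0.700×0.100 = 0.070 matches the joint entry. So Browser and OS are independent.

yes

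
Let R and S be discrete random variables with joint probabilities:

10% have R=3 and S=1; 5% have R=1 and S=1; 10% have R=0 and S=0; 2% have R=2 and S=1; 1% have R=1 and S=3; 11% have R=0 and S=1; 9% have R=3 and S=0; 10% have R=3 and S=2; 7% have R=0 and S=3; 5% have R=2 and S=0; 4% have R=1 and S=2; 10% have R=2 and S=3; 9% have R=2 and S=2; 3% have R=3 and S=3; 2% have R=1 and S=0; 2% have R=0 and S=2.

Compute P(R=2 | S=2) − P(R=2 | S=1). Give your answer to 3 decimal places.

0.289

P(S=2) = 0.02 + 0.04 + 0.09 + 0.10 = 0.25; P(R=2 | S=2) = 0.09/0.25 = 0.3600.
P(S=1) = 0.11 + 0.05 + 0.02 + 0.10 = 0.28; P(R=2 | S=1) = 0.02/0.28 = 0.0714.
Difference = 0.289.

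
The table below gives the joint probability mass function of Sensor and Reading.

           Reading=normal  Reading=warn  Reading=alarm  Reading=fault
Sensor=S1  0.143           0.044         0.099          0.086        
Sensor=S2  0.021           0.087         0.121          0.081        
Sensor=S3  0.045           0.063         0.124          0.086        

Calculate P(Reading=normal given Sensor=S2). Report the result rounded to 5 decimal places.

P(Sensor=S2) = 0.021 + 0.087 + 0.121 + 0.081 = 0.310.
P(Reading=normal | Sensor=S2) = 0.021/0.310 = 0.06774.

0.06774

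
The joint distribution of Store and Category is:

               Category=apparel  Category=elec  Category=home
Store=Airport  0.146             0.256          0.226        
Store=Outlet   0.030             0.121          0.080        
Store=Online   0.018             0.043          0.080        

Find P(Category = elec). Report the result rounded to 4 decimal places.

P(Category=elec) = 0.256 + 0.121 + 0.043 = 0.420.

0.4200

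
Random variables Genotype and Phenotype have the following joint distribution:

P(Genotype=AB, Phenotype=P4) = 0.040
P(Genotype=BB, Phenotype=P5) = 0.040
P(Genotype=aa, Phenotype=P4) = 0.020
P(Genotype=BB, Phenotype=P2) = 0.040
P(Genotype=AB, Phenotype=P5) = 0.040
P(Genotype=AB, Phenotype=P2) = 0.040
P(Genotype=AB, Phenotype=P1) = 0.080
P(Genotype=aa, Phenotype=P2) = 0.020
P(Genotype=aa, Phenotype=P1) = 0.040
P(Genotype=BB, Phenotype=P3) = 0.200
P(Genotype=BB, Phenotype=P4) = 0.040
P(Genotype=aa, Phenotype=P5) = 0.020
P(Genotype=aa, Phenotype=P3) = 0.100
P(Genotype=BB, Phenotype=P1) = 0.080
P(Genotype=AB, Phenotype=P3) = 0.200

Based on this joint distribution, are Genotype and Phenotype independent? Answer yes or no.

yes

Every cell satisfies P(Genotype,Phenotype) = P(Genotype)·P(Phenotype). For instance P(Genotype=aa) = 0.200, P(Phenotype=P3) = 0.500, and 0.200×0.500 = 0.100 matches the joint entry. So Genotype and Phenotype are independent.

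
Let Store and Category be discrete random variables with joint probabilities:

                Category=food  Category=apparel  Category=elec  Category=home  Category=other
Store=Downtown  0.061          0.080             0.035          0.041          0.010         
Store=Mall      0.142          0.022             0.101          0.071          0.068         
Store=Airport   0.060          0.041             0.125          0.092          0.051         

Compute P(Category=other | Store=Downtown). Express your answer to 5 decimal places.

P(Store=Downtown) = 0.061 + 0.080 + 0.035 + 0.041 + 0.010 = 0.227.
P(Category=other | Store=Downtown) = 0.010/0.227 = 0.04405.

0.04405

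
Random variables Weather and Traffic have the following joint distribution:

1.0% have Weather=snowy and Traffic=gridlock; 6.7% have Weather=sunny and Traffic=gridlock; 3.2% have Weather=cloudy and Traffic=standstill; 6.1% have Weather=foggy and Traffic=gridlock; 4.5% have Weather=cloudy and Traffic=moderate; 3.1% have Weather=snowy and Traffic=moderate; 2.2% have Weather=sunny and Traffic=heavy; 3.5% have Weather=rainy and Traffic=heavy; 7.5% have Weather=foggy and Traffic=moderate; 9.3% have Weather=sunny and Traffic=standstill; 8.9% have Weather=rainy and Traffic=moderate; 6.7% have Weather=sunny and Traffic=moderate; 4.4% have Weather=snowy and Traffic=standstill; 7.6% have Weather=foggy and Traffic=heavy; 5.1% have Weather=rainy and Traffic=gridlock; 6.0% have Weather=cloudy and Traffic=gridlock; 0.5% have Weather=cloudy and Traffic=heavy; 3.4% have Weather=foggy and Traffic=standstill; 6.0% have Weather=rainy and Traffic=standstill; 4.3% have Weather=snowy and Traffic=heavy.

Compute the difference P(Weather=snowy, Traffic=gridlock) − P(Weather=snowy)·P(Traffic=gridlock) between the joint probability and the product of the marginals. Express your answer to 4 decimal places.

-0.0219

P(Weather=snowy) = 0.031 + 0.043 + 0.010 + 0.044 = 0.128.
P(Traffic=gridlock) = 0.067 + 0.060 + 0.051 + 0.010 + 0.061 = 0.249.
P(Weather=snowy, Traffic=gridlock) − P(Weather=snowy)P(Traffic=gridlock) = 0.010 − 0.128×0.249 = -0.0219.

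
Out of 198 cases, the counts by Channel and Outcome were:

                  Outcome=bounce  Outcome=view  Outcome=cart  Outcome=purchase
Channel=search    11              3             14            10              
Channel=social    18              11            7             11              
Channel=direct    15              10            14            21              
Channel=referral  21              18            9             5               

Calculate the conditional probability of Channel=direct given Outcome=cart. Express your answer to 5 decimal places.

Total with Outcome=cart: 14 + 7 + 14 + 9 = 44.
P(Channel=direct | Outcome=cart) = 14/44 = 0.31818.

0.31818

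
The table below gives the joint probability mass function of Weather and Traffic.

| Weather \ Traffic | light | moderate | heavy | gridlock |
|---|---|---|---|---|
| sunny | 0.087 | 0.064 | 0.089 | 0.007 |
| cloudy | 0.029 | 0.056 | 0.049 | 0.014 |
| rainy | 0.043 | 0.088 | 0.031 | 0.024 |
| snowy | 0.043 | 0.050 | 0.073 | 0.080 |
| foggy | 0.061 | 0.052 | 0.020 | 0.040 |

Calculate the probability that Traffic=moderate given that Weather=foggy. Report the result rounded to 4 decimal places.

0.3006

P(Weather=foggy) = 0.061 + 0.052 + 0.020 + 0.040 = 0.173.
P(Traffic=moderate | Weather=foggy) = 0.052/0.173 = 0.3006.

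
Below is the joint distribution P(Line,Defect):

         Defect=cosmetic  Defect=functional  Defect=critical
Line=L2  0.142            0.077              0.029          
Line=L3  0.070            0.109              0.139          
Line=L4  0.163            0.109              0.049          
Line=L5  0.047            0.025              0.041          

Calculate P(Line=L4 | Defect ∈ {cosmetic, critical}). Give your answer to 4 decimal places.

0.3118

P(Defect=cosmetic) = 0.142 + 0.070 + 0.163 + 0.047 = 0.422.
P(Defect=critical) = 0.029 + 0.139 + 0.049 + 0.041 = 0.258.
P(Defect ∈ {cosmetic, critical}) = 0.422 + 0.258 = 0.680; P(Line=L4, Defect ∈ {cosmetic, critical}) = 0.163 + 0.049 = 0.212.
P(Line=L4 | Defect ∈ {cosmetic, critical}) = 0.212/0.680 = 0.3118.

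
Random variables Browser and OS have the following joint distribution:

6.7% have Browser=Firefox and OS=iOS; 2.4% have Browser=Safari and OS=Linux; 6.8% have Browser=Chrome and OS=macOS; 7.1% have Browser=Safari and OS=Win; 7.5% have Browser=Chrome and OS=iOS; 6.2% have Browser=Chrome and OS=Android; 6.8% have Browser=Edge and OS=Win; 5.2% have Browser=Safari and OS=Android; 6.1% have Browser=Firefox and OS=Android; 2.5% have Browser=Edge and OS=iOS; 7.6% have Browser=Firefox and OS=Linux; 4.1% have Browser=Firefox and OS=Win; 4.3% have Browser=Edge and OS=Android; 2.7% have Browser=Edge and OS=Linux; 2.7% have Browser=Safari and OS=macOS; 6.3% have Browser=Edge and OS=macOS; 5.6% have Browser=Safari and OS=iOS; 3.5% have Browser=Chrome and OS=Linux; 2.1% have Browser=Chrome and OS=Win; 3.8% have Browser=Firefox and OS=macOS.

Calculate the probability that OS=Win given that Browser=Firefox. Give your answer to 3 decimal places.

0.145

P(Browser=Firefox) = 0.041 + 0.038 + 0.076 + 0.067 + 0.061 = 0.283.
P(OS=Win | Browser=Firefox) = 0.041/0.283 = 0.145.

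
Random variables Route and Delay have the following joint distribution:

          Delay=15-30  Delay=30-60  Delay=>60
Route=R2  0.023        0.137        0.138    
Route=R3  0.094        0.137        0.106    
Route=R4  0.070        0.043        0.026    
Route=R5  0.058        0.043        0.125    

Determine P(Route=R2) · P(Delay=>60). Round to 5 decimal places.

P(Route=R2) = 0.023 + 0.137 + 0.138 = 0.298.
P(Delay=>60) = 0.138 + 0.106 + 0.026 + 0.125 = 0.395.
Product: 0.298 × 0.395 = 0.11771.

0.11771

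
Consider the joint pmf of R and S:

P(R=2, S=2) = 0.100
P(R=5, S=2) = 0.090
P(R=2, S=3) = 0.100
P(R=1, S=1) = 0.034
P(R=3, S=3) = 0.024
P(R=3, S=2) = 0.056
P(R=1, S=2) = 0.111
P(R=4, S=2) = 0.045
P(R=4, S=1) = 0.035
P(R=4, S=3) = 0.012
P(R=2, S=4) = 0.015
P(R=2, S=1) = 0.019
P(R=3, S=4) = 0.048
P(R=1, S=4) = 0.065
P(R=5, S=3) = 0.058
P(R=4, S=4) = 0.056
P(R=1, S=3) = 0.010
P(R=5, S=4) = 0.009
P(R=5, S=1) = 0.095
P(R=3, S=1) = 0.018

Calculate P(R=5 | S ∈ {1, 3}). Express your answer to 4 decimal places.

P(S=1) = 0.034 + 0.019 + 0.018 + 0.035 + 0.095 = 0.201.
P(S=3) = 0.010 + 0.100 + 0.024 + 0.012 + 0.058 = 0.204.
P(S ∈ {1, 3}) = 0.201 + 0.204 = 0.405; P(R=5, S ∈ {1, 3}) = 0.095 + 0.058 = 0.153.
P(R=5 | S ∈ {1, 3}) = 0.153/0.405 = 0.3778.

0.3778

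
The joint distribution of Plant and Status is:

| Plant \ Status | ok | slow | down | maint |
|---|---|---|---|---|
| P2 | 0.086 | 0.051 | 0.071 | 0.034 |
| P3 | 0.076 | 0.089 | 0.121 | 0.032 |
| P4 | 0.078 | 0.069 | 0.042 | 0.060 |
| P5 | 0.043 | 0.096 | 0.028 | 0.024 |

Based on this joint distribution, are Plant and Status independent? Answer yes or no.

P(Plant=P5) = 0.191 and P(Status=slow) = 0.305, so their product is 0.05826, but P(Plant=P5, Status=slow) = 0.096. Since these differ, Plant and Status are not independent.

no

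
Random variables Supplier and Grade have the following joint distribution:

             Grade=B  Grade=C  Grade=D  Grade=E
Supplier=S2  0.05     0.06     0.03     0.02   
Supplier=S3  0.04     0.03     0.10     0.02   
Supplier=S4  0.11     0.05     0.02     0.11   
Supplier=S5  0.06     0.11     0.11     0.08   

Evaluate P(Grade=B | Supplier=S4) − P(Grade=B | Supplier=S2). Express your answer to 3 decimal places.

P(Supplier=S4) = 0.11 + 0.05 + 0.02 + 0.11 = 0.29; P(Grade=B | Supplier=S4) = 0.11/0.29 = 0.3793.
P(Supplier=S2) = 0.05 + 0.06 + 0.03 + 0.02 = 0.16; P(Grade=B | Supplier=S2) = 0.05/0.16 = 0.3125.
Difference = 0.067.

0.067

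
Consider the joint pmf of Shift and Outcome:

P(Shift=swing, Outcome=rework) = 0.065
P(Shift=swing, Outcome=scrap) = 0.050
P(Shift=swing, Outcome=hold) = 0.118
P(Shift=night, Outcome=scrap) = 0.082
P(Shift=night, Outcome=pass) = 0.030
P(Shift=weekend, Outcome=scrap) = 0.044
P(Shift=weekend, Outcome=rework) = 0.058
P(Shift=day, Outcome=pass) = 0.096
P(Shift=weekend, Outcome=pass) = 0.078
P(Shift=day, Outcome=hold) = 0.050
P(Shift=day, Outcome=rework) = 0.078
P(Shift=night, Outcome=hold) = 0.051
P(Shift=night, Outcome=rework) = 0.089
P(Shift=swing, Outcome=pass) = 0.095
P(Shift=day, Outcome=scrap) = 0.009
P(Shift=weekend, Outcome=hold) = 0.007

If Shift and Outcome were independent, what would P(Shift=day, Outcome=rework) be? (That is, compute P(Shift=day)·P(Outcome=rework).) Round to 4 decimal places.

0.0676

P(Shift=day) = 0.096 + 0.078 + 0.009 + 0.050 = 0.233.
P(Outcome=rework) = 0.078 + 0.065 + 0.089 + 0.058 = 0.290.
Product: 0.233 × 0.290 = 0.0676.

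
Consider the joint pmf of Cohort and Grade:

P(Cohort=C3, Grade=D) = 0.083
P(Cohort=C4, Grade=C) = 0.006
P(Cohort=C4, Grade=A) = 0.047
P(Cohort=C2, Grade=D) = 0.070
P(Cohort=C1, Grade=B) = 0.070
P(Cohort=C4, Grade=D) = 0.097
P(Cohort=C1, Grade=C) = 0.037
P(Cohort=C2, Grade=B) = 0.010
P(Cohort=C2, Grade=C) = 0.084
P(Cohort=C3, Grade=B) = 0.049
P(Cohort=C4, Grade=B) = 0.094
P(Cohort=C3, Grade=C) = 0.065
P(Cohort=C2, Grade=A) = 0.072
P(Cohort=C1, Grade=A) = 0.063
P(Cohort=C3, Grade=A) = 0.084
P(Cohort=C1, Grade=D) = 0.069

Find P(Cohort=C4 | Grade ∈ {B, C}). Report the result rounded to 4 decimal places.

0.2410

P(Grade=B) = 0.070 + 0.010 + 0.049 + 0.094 = 0.223.
P(Grade=C) = 0.037 + 0.084 + 0.065 + 0.006 = 0.192.
P(Grade ∈ {B, C}) = 0.223 + 0.192 = 0.415; P(Cohort=C4, Grade ∈ {B, C}) = 0.094 + 0.006 = 0.100.
P(Cohort=C4 | Grade ∈ {B, C}) = 0.100/0.415 = 0.2410.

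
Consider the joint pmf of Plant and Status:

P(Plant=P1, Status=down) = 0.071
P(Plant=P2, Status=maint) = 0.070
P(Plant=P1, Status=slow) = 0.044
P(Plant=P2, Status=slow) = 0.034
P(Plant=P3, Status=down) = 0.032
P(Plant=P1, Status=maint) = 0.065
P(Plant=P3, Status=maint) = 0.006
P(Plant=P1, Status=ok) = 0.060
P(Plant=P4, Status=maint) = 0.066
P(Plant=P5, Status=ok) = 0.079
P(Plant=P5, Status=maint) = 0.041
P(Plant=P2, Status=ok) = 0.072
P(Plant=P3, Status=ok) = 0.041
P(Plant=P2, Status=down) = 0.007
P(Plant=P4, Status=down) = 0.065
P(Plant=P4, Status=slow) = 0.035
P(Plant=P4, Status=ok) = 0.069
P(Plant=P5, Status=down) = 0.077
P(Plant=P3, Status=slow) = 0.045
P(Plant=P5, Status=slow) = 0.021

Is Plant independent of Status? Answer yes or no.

no

P(Plant=P2) = 0.183 and P(Status=down) = 0.252, so their product is 0.04612, but P(Plant=P2, Status=down) = 0.007. Since these differ, Plant and Status are not independent.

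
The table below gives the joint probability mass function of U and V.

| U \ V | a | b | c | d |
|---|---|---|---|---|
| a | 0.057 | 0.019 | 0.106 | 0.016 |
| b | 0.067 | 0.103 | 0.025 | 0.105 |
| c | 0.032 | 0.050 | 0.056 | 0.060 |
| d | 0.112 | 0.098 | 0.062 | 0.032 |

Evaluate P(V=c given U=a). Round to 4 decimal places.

0.5354

P(U=a) = 0.057 + 0.019 + 0.106 + 0.016 = 0.198.
P(V=c | U=a) = 0.106/0.198 = 0.5354.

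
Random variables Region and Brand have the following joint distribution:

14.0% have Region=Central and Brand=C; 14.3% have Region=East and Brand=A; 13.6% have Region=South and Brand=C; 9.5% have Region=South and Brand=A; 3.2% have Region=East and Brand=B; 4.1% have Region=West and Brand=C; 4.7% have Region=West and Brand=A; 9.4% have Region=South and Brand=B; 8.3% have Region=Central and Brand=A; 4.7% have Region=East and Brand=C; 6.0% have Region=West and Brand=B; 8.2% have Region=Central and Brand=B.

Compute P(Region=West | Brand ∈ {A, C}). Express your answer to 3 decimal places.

P(Brand=A) = 0.095 + 0.143 + 0.047 + 0.083 = 0.368.
P(Brand=C) = 0.136 + 0.047 + 0.041 + 0.140 = 0.364.
P(Brand ∈ {A, C}) = 0.368 + 0.364 = 0.732; P(Region=West, Brand ∈ {A, C}) = 0.047 + 0.041 = 0.088.
P(Region=West | Brand ∈ {A, C}) = 0.088/0.732 = 0.120.

0.120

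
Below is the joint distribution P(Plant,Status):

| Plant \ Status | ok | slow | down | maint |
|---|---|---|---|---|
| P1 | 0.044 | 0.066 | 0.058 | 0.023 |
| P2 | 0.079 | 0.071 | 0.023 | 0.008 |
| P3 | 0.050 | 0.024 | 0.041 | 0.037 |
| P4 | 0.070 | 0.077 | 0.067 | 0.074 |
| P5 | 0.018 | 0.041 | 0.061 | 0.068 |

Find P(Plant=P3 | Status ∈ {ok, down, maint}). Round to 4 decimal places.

P(Status=ok) = 0.044 + 0.079 + 0.050 + 0.070 + 0.018 = 0.261.
P(Status=down) = 0.058 + 0.023 + 0.041 + 0.067 + 0.061 = 0.250.
P(Status=maint) = 0.023 + 0.008 + 0.037 + 0.074 + 0.068 = 0.210.
P(Status ∈ {ok, down, maint}) = 0.261 + 0.250 + 0.210 = 0.721; P(Plant=P3, Status ∈ {ok, down, maint}) = 0.050 + 0.041 + 0.037 = 0.128.
P(Plant=P3 | Status ∈ {ok, down, maint}) = 0.128/0.721 = 0.1775.

0.1775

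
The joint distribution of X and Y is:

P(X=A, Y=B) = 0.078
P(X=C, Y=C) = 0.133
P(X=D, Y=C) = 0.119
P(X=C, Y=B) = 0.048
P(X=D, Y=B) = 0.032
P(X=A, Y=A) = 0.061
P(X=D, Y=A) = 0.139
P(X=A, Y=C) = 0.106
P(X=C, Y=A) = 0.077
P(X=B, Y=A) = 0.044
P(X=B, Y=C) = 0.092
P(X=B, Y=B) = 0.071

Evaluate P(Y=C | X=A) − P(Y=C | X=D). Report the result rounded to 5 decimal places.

0.02231

P(X=A) = 0.061 + 0.078 + 0.106 = 0.245; P(Y=C | X=A) = 0.106/0.245 = 0.432653.
P(X=D) = 0.139 + 0.032 + 0.119 = 0.290; P(Y=C | X=D) = 0.119/0.290 = 0.410345.
Difference = 0.02231.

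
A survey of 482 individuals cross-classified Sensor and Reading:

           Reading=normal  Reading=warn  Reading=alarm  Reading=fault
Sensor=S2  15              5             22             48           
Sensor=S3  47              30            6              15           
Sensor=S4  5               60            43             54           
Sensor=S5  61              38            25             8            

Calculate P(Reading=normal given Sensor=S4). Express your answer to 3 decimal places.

Total with Sensor=S4: 5 + 60 + 43 + 54 = 162.
P(Reading=normal | Sensor=S4) = 5/162 = 0.031.

0.031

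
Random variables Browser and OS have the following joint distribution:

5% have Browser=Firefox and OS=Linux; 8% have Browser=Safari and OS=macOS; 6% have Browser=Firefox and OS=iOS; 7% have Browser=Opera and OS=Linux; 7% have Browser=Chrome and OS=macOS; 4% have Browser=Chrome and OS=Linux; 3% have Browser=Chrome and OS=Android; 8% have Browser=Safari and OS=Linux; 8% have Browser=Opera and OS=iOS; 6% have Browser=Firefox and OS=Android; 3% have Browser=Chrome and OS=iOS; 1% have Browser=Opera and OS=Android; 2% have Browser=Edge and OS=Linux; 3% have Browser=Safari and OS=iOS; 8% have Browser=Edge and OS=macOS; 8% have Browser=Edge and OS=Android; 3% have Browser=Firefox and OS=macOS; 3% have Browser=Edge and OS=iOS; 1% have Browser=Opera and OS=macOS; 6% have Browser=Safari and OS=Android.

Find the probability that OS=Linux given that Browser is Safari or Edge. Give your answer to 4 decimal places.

P(Browser=Safari) = 0.08 + 0.08 + 0.03 + 0.06 = 0.25.
P(Browser=Edge) = 0.08 + 0.02 + 0.03 + 0.08 = 0.21.
P(Browser ∈ {Safari, Edge}) = 0.25 + 0.21 = 0.46; P(OS=Linux, Browser ∈ {Safari, Edge}) = 0.08 + 0.02 = 0.10.
P(OS=Linux | Browser ∈ {Safari, Edge}) = 0.10/0.46 = 0.2174.

0.2174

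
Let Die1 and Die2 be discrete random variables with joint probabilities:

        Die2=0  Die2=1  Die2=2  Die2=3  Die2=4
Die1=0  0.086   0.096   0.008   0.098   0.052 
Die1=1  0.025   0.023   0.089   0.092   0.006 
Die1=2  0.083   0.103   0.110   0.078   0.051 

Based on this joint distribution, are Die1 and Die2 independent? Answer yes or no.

P(Die1=0) = 0.340 and P(Die2=2) = 0.207, so their product is 0.07038, but P(Die1=0, Die2=2) = 0.008. Since these differ, Die1 and Die2 are not independent.

no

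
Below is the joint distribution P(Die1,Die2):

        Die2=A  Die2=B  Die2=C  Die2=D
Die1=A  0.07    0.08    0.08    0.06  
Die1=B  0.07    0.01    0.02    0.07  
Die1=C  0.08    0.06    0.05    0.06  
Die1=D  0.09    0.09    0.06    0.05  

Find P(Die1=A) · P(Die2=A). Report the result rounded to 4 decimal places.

0.0899

P(Die1=A) = 0.07 + 0.08 + 0.08 + 0.06 = 0.29.
P(Die2=A) = 0.07 + 0.07 + 0.08 + 0.09 = 0.31.
Product: 0.29 × 0.31 = 0.0899.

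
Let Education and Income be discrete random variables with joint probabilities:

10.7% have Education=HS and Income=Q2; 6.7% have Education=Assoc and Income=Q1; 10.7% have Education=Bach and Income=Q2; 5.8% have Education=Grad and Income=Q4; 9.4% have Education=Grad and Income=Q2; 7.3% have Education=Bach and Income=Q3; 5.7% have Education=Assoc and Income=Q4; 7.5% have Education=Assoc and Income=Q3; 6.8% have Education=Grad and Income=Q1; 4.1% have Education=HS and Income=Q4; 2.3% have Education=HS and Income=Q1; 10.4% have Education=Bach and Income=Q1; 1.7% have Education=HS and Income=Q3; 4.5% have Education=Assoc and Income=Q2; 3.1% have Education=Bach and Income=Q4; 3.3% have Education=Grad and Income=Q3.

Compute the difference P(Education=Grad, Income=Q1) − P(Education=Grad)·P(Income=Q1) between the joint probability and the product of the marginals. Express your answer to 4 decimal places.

0.0017

P(Education=Grad) = 0.068 + 0.094 + 0.033 + 0.058 = 0.253.
P(Income=Q1) = 0.023 + 0.067 + 0.104 + 0.068 = 0.262.
P(Education=Grad, Income=Q1) − P(Education=Grad)P(Income=Q1) = 0.068 − 0.253×0.262 = 0.0017.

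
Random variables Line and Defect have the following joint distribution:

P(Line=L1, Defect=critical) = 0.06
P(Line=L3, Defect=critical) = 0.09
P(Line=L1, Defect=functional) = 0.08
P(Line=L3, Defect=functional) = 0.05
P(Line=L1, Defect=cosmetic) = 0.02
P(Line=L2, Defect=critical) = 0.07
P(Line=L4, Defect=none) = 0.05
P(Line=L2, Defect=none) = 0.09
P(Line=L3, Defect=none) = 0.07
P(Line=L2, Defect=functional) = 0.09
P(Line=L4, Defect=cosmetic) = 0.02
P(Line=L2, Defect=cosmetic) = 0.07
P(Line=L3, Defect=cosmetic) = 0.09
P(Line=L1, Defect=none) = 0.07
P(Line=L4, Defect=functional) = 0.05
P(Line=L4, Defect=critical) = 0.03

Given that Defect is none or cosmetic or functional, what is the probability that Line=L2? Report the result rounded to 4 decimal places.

0.3333

P(Defect=none) = 0.07 + 0.09 + 0.07 + 0.05 = 0.28.
P(Defect=cosmetic) = 0.02 + 0.07 + 0.09 + 0.02 = 0.20.
P(Defect=functional) = 0.08 + 0.09 + 0.05 + 0.05 = 0.27.
P(Defect ∈ {none, cosmetic, functional}) = 0.28 + 0.20 + 0.27 = 0.75; P(Line=L2, Defect ∈ {none, cosmetic, functional}) = 0.09 + 0.07 + 0.09 = 0.25.
P(Line=L2 | Defect ∈ {none, cosmetic, functional}) = 0.25/0.75 = 0.3333.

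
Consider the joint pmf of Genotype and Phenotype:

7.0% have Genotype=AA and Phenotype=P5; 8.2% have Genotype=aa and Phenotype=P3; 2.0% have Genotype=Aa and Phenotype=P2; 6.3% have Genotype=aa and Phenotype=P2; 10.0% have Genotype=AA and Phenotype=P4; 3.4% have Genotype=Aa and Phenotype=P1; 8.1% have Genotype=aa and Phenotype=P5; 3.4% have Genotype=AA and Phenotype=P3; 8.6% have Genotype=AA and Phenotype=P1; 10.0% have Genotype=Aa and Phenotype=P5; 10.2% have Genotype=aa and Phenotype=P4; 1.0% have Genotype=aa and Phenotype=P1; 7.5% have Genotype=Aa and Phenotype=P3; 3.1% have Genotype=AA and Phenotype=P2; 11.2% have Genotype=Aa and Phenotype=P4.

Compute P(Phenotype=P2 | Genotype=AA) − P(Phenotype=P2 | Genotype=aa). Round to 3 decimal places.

P(Genotype=AA) = 0.086 + 0.031 + 0.034 + 0.100 + 0.070 = 0.321; P(Phenotype=P2 | Genotype=AA) = 0.031/0.321 = 0.0966.
P(Genotype=aa) = 0.010 + 0.063 + 0.082 + 0.102 + 0.081 = 0.338; P(Phenotype=P2 | Genotype=aa) = 0.063/0.338 = 0.1864.
Difference = -0.090.

-0.090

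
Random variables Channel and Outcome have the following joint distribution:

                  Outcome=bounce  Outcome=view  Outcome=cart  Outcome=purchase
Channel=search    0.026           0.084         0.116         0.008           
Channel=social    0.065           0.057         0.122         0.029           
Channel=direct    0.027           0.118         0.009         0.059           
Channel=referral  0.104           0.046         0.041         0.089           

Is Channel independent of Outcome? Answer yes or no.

no

P(Channel=direct) = 0.213 and P(Outcome=view) = 0.305, so their product is 0.06497, but P(Channel=direct, Outcome=view) = 0.118. Since these differ, Channel and Outcome are not independent.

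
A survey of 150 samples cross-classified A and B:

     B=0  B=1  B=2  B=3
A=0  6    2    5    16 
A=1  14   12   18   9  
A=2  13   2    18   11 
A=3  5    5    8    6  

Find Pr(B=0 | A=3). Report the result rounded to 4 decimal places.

Total with A=3: 5 + 5 + 8 + 6 = 24.
P(B=0 | A=3) = 5/24 = 0.2083.

0.2083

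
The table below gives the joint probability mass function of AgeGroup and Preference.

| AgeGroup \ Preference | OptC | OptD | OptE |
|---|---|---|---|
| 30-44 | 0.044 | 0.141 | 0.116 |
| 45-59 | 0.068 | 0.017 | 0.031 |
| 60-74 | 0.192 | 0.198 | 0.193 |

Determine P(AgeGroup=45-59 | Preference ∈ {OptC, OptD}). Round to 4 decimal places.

0.1288

P(Preference=OptC) = 0.044 + 0.068 + 0.192 = 0.304.
P(Preference=OptD) = 0.141 + 0.017 + 0.198 = 0.356.
P(Preference ∈ {OptC, OptD}) = 0.304 + 0.356 = 0.660; P(AgeGroup=45-59, Preference ∈ {OptC, OptD}) = 0.068 + 0.017 = 0.085.
P(AgeGroup=45-59 | Preference ∈ {OptC, OptD}) = 0.085/0.660 = 0.1288.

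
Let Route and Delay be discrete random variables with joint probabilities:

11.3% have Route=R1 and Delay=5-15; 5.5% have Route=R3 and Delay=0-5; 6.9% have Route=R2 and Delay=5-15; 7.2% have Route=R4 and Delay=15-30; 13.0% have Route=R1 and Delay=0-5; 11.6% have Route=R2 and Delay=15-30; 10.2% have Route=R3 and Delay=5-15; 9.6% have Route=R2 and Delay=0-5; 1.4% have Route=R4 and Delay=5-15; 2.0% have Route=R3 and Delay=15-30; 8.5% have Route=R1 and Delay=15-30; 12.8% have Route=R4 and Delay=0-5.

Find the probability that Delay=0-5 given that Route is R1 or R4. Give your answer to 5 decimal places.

P(Route=R1) = 0.130 + 0.113 + 0.085 = 0.328.
P(Route=R4) = 0.128 + 0.014 + 0.072 = 0.214.
P(Route ∈ {R1, R4}) = 0.328 + 0.214 = 0.542; P(Delay=0-5, Route ∈ {R1, R4}) = 0.130 + 0.128 = 0.258.
P(Delay=0-5 | Route ∈ {R1, R4}) = 0.258/0.542 = 0.47601.

0.47601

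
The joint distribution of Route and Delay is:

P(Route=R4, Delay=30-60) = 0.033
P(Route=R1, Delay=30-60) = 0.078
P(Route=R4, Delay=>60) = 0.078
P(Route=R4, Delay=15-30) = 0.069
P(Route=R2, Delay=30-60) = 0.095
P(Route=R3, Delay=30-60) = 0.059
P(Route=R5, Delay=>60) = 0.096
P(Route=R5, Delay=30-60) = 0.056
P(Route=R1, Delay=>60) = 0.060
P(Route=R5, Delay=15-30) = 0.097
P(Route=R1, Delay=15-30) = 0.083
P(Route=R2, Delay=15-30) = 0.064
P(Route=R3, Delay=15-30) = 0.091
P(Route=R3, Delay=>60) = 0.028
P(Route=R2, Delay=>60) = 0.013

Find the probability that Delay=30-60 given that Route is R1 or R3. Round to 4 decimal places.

0.3434

P(Route=R1) = 0.083 + 0.078 + 0.060 = 0.221.
P(Route=R3) = 0.091 + 0.059 + 0.028 = 0.178.
P(Route ∈ {R1, R3}) = 0.221 + 0.178 = 0.399; P(Delay=30-60, Route ∈ {R1, R3}) = 0.078 + 0.059 = 0.137.
P(Delay=30-60 | Route ∈ {R1, R3}) = 0.137/0.399 = 0.3434.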